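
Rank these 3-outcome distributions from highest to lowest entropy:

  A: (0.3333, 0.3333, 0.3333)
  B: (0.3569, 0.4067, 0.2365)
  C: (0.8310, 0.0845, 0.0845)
A > B > C

Key insight: Entropy is maximized by uniform distributions and minimized by concentrated distributions.

- Uniform distributions have maximum entropy log₂(3) = 1.5850 bits
- The more "peaked" or concentrated a distribution, the lower its entropy

Entropies:
  H(A) = 1.5850 bits
  H(B) = 1.5503 bits
  H(C) = 0.8244 bits

Ranking: A > B > C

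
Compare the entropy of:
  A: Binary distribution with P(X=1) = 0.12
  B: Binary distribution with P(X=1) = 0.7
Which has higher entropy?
B

For binary distributions, entropy is maximized at p=0.5 and decreases as p moves toward 0 or 1.

H(A) = H(0.12) = 0.5294 bits
H(B) = H(0.7) = 0.8813 bits

Distribution B (p=0.7) is closer to uniform (p=0.5), so it has higher entropy.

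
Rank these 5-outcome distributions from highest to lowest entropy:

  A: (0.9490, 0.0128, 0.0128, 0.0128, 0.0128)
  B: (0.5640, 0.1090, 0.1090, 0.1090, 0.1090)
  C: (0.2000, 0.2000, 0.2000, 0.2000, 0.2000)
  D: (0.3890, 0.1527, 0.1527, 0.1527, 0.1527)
C > D > B > A

Key insight: Entropy is maximized by uniform distributions and minimized by concentrated distributions.

Entropies:
  H(A) = 0.3926 bits
  H(B) = 1.8601 bits
  H(C) = 2.3219 bits
  H(D) = 2.1862 bits

Ranking: C > D > B > A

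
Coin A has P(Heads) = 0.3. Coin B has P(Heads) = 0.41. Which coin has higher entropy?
B

For binary distributions, entropy is maximized at p=0.5 and decreases as p moves toward 0 or 1.

H(A) = H(0.3) = 0.8813 bits
H(B) = H(0.41) = 0.9765 bits

Distribution B (p=0.41) is closer to uniform (p=0.5), so it has higher entropy.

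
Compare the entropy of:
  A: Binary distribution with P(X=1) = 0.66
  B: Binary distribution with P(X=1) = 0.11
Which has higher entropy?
A

For binary distributions, entropy is maximized at p=0.5 and decreases as p moves toward 0 or 1.

H(A) = H(0.66) = 0.9248 bits
H(B) = H(0.11) = 0.4999 bits

Distribution A (p=0.66) is closer to uniform (p=0.5), so it has higher entropy.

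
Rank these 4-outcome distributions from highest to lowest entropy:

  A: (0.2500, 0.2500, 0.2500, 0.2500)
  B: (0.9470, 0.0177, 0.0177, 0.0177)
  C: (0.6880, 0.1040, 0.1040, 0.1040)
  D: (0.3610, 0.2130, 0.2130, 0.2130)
A > D > C > B

Key insight: Entropy is maximized by uniform distributions and minimized by concentrated distributions.

Entropies:
  H(A) = 2.0000 bits
  H(B) = 0.3830 bits
  H(C) = 1.3900 bits
  H(D) = 1.9563 bits

Ranking: A > D > C > B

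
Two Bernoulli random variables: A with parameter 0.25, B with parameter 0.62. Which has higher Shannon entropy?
B

For binary distributions, entropy is maximized at p=0.5 and decreases as p moves toward 0 or 1.

H(A) = H(0.25) = 0.8113 bits
H(B) = H(0.62) = 0.9580 bits

Distribution B (p=0.62) is closer to uniform (p=0.5), so it has higher entropy.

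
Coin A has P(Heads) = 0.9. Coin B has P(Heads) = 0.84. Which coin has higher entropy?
B

For binary distributions, entropy is maximized at p=0.5 and decreases as p moves toward 0 or 1.

H(A) = H(0.9) = 0.4690 bits
H(B) = H(0.84) = 0.6343 bits

Distribution B (p=0.84) is closer to uniform (p=0.5), so it has higher entropy.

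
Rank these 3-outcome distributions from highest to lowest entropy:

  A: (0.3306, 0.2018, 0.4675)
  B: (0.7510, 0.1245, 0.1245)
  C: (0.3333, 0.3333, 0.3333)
C > A > B

Key insight: Entropy is maximized by uniform distributions and minimized by concentrated distributions.

- Uniform distributions have maximum entropy log₂(3) = 1.5850 bits
- The more "peaked" or concentrated a distribution, the lower its entropy

Entropies:
  H(A) = 1.5067 bits
  H(B) = 1.0587 bits
  H(C) = 1.5850 bits

Ranking: C > A > B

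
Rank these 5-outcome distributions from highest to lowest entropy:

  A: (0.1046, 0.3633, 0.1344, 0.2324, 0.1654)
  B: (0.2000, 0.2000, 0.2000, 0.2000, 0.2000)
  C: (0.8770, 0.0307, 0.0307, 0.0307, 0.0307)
B > A > C

Key insight: Entropy is maximized by uniform distributions and minimized by concentrated distributions.

- Uniform distributions have maximum entropy log₂(5) = 2.3219 bits
- The more "peaked" or concentrated a distribution, the lower its entropy

Entropies:
  H(A) = 2.1790 bits
  H(B) = 2.3219 bits
  H(C) = 0.7839 bits

Ranking: B > A > C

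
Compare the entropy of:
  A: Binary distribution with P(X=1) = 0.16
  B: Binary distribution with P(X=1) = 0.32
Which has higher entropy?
B

For binary distributions, entropy is maximized at p=0.5 and decreases as p moves toward 0 or 1.

H(A) = H(0.16) = 0.6343 bits
H(B) = H(0.32) = 0.9044 bits

Distribution B (p=0.32) is closer to uniform (p=0.5), so it has higher entropy.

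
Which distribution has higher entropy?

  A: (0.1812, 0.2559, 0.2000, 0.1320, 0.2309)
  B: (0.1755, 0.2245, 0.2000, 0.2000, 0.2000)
B

Both distributions are close to uniform, making this a harder comparison.

H(A) = 2.2880 bits
H(B) = 2.3176 bits

The distribution closer to uniform has higher entropy.
Answer: B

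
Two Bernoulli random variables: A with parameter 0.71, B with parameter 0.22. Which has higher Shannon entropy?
A

For binary distributions, entropy is maximized at p=0.5 and decreases as p moves toward 0 or 1.

H(A) = H(0.71) = 0.8687 bits
H(B) = H(0.22) = 0.7602 bits

Distribution A (p=0.71) is closer to uniform (p=0.5), so it has higher entropy.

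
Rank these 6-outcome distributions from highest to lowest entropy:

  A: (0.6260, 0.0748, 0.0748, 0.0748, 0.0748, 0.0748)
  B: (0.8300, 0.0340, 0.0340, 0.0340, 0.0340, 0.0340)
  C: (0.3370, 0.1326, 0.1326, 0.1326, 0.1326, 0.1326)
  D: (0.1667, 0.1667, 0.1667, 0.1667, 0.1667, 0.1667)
D > C > A > B

Key insight: Entropy is maximized by uniform distributions and minimized by concentrated distributions.

Entropies:
  H(A) = 1.8221 bits
  H(B) = 1.0524 bits
  H(C) = 2.4614 bits
  H(D) = 2.5850 bits

Ranking: D > C > A > B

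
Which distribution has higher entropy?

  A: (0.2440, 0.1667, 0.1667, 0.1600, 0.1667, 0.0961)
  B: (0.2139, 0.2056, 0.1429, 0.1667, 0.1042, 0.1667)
B

Both distributions are close to uniform, making this a harder comparison.

H(A) = 2.5367 bits
H(B) = 2.5479 bits

The distribution closer to uniform has higher entropy.
Answer: B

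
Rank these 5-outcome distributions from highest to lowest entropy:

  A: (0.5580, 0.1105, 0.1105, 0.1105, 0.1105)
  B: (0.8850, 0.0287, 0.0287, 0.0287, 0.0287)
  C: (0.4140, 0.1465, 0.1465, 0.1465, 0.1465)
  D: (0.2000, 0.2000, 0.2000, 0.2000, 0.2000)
D > C > A > B

Key insight: Entropy is maximized by uniform distributions and minimized by concentrated distributions.

Entropies:
  H(A) = 1.8743 bits
  H(B) = 0.7448 bits
  H(C) = 2.1506 bits
  H(D) = 2.3219 bits

Ranking: D > C > A > B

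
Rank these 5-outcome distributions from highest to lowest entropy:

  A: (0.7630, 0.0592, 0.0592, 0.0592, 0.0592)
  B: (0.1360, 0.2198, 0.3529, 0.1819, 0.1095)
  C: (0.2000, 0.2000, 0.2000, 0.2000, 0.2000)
C > B > A

Key insight: Entropy is maximized by uniform distributions and minimized by concentrated distributions.

- Uniform distributions have maximum entropy log₂(5) = 2.3219 bits
- The more "peaked" or concentrated a distribution, the lower its entropy

Entropies:
  H(A) = 1.2640 bits
  H(B) = 2.1987 bits
  H(C) = 2.3219 bits

Ranking: C > B > A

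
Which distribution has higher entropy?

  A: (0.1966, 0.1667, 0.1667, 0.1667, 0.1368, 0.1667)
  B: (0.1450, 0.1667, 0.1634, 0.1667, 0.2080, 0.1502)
A

Both distributions are close to uniform, making this a harder comparison.

H(A) = 2.5772 bits
H(B) = 2.5747 bits

The distribution closer to uniform has higher entropy.
Answer: A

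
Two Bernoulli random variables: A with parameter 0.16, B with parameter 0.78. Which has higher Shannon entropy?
B

For binary distributions, entropy is maximized at p=0.5 and decreases as p moves toward 0 or 1.

H(A) = H(0.16) = 0.6343 bits
H(B) = H(0.78) = 0.7602 bits

Distribution B (p=0.78) is closer to uniform (p=0.5), so it has higher entropy.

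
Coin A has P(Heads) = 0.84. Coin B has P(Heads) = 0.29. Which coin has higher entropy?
B

For binary distributions, entropy is maximized at p=0.5 and decreases as p moves toward 0 or 1.

H(A) = H(0.84) = 0.6343 bits
H(B) = H(0.29) = 0.8687 bits

Distribution B (p=0.29) is closer to uniform (p=0.5), so it has higher entropy.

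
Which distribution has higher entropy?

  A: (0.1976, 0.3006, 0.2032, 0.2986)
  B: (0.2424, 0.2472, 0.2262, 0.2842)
B

Both distributions are close to uniform, making this a harder comparison.

H(A) = 1.9714 bits
H(B) = 1.9949 bits

The distribution closer to uniform has higher entropy.
Answer: B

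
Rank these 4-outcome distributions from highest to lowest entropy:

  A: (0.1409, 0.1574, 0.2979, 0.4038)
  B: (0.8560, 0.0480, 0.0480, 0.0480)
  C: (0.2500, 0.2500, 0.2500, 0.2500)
C > A > B

Key insight: Entropy is maximized by uniform distributions and minimized by concentrated distributions.

- Uniform distributions have maximum entropy log₂(4) = 2.0000 bits
- The more "peaked" or concentrated a distribution, the lower its entropy

Entropies:
  H(A) = 1.8670 bits
  H(B) = 0.8229 bits
  H(C) = 2.0000 bits

Ranking: C > A > B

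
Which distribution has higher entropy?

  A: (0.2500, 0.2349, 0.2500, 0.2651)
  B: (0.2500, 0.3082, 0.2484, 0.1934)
A

Both distributions are close to uniform, making this a harder comparison.

H(A) = 1.9987 bits
H(B) = 1.9809 bits

The distribution closer to uniform has higher entropy.
Answer: A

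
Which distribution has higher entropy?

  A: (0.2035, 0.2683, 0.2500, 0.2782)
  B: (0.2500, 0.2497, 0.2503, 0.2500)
B

Both distributions are close to uniform, making this a harder comparison.

H(A) = 1.9902 bits
H(B) = 2.0000 bits

The distribution closer to uniform has higher entropy.
Answer: B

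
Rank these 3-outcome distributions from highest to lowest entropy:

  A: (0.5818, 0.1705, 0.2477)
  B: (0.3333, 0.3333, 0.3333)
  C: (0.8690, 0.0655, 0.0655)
B > A > C

Key insight: Entropy is maximized by uniform distributions and minimized by concentrated distributions.

- Uniform distributions have maximum entropy log₂(3) = 1.5850 bits
- The more "peaked" or concentrated a distribution, the lower its entropy

Entropies:
  H(A) = 1.3885 bits
  H(B) = 1.5850 bits
  H(C) = 0.6912 bits

Ranking: B > A > C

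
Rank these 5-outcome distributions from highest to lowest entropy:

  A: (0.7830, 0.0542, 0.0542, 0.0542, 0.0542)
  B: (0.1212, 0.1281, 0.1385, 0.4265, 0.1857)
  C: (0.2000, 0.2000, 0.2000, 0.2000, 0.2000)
C > B > A

Key insight: Entropy is maximized by uniform distributions and minimized by concentrated distributions.

- Uniform distributions have maximum entropy log₂(5) = 2.3219 bits
- The more "peaked" or concentrated a distribution, the lower its entropy

Entropies:
  H(A) = 1.1887 bits
  H(B) = 2.1191 bits
  H(C) = 2.3219 bits

Ranking: C > B > A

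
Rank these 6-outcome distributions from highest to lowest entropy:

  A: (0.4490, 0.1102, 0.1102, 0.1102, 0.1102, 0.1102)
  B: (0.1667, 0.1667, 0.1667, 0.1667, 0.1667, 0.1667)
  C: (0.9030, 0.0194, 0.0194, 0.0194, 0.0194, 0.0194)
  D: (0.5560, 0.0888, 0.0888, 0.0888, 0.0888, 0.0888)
B > A > D > C

Key insight: Entropy is maximized by uniform distributions and minimized by concentrated distributions.

Entropies:
  H(A) = 2.2719 bits
  H(B) = 2.5850 bits
  H(C) = 0.6846 bits
  H(D) = 2.0219 bits

Ranking: B > A > D > C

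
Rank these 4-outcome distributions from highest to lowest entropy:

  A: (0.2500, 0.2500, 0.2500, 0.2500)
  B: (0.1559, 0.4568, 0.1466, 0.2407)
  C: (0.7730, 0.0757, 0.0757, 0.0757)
A > B > C

Key insight: Entropy is maximized by uniform distributions and minimized by concentrated distributions.

- Uniform distributions have maximum entropy log₂(4) = 2.0000 bits
- The more "peaked" or concentrated a distribution, the lower its entropy

Entropies:
  H(A) = 2.0000 bits
  H(B) = 1.8350 bits
  H(C) = 1.1325 bits

Ranking: A > B > C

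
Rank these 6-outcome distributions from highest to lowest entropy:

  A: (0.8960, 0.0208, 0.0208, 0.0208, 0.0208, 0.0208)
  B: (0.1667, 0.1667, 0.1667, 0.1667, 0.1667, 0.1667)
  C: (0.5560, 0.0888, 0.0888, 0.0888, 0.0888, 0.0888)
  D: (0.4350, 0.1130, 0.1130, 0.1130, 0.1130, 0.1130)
B > D > C > A

Key insight: Entropy is maximized by uniform distributions and minimized by concentrated distributions.

Entropies:
  H(A) = 0.7230 bits
  H(B) = 2.5850 bits
  H(C) = 2.0219 bits
  H(D) = 2.2997 bits

Ranking: B > D > C > A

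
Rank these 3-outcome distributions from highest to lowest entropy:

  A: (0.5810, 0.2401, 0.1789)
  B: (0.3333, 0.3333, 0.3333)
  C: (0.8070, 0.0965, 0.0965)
B > A > C

Key insight: Entropy is maximized by uniform distributions and minimized by concentrated distributions.

- Uniform distributions have maximum entropy log₂(3) = 1.5850 bits
- The more "peaked" or concentrated a distribution, the lower its entropy

Entropies:
  H(A) = 1.3935 bits
  H(B) = 1.5850 bits
  H(C) = 0.9007 bits

Ranking: B > A > C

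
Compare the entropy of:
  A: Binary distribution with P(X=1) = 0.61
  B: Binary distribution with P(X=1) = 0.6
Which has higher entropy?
B

For binary distributions, entropy is maximized at p=0.5 and decreases as p moves toward 0 or 1.

H(A) = H(0.61) = 0.9648 bits
H(B) = H(0.6) = 0.9710 bits

Distribution B (p=0.6) is closer to uniform (p=0.5), so it has higher entropy.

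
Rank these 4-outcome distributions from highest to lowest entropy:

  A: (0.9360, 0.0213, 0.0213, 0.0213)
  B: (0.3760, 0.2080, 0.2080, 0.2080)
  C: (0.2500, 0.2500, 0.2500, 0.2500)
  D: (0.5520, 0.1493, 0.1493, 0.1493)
C > B > D > A

Key insight: Entropy is maximized by uniform distributions and minimized by concentrated distributions.

Entropies:
  H(A) = 0.4446 bits
  H(B) = 1.9442 bits
  H(C) = 2.0000 bits
  H(D) = 1.7022 bits

Ranking: C > B > D > A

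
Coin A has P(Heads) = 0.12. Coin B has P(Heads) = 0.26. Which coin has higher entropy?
B

For binary distributions, entropy is maximized at p=0.5 and decreases as p moves toward 0 or 1.

H(A) = H(0.12) = 0.5294 bits
H(B) = H(0.26) = 0.8267 bits

Distribution B (p=0.26) is closer to uniform (p=0.5), so it has higher entropy.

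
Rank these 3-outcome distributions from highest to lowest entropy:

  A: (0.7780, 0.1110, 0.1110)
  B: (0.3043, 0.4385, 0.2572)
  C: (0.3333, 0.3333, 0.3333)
C > B > A

Key insight: Entropy is maximized by uniform distributions and minimized by concentrated distributions.

- Uniform distributions have maximum entropy log₂(3) = 1.5850 bits
- The more "peaked" or concentrated a distribution, the lower its entropy

Entropies:
  H(A) = 0.9858 bits
  H(B) = 1.5477 bits
  H(C) = 1.5850 bits

Ranking: C > B > A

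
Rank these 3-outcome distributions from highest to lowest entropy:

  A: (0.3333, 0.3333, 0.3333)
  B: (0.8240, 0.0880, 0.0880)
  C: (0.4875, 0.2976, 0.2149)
A > C > B

Key insight: Entropy is maximized by uniform distributions and minimized by concentrated distributions.

- Uniform distributions have maximum entropy log₂(3) = 1.5850 bits
- The more "peaked" or concentrated a distribution, the lower its entropy

Entropies:
  H(A) = 1.5850 bits
  H(B) = 0.8472 bits
  H(C) = 1.5024 bits

Ranking: A > C > B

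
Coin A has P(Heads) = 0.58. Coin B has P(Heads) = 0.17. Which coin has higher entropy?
A

For binary distributions, entropy is maximized at p=0.5 and decreases as p moves toward 0 or 1.

H(A) = H(0.58) = 0.9815 bits
H(B) = H(0.17) = 0.6577 bits

Distribution A (p=0.58) is closer to uniform (p=0.5), so it has higher entropy.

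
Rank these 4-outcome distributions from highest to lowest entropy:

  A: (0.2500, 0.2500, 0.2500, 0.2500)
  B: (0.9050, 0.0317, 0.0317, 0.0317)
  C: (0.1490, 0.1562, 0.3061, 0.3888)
A > C > B

Key insight: Entropy is maximized by uniform distributions and minimized by concentrated distributions.

- Uniform distributions have maximum entropy log₂(4) = 2.0000 bits
- The more "peaked" or concentrated a distribution, the lower its entropy

Entropies:
  H(A) = 2.0000 bits
  H(B) = 0.6035 bits
  H(C) = 1.8803 bits

Ranking: A > C > B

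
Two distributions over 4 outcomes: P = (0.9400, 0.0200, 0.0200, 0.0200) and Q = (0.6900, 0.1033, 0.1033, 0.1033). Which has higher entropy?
Q

P is highly concentrated on one outcome (94%), making it nearly deterministic. Q spreads its mass more evenly (max 69%). The more spread-out distribution has higher entropy: H(P) ≈ 0.423 bits, H(Q) ≈ 1.385 bits.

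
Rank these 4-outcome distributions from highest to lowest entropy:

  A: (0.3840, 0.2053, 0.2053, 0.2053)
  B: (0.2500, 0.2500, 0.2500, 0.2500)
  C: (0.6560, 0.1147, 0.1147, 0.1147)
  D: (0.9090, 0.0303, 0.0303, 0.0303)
B > A > C > D

Key insight: Entropy is maximized by uniform distributions and minimized by concentrated distributions.

Entropies:
  H(A) = 1.9372 bits
  H(B) = 2.0000 bits
  H(C) = 1.4738 bits
  H(D) = 0.5840 bits

Ranking: B > A > C > D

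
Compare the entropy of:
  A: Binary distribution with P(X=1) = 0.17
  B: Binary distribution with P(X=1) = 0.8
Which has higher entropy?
B

For binary distributions, entropy is maximized at p=0.5 and decreases as p moves toward 0 or 1.

H(A) = H(0.17) = 0.6577 bits
H(B) = H(0.8) = 0.7219 bits

Distribution B (p=0.8) is closer to uniform (p=0.5), so it has higher entropy.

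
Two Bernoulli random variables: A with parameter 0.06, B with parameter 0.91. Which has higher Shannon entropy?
B

For binary distributions, entropy is maximized at p=0.5 and decreases as p moves toward 0 or 1.

H(A) = H(0.06) = 0.3274 bits
H(B) = H(0.91) = 0.4365 bits

Distribution B (p=0.91) is closer to uniform (p=0.5), so it has higher entropy.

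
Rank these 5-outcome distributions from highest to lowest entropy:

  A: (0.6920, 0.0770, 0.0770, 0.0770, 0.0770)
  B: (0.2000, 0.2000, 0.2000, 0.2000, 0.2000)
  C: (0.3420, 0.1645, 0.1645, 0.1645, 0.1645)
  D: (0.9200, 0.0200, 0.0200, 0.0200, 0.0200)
B > C > A > D

Key insight: Entropy is maximized by uniform distributions and minimized by concentrated distributions.

Entropies:
  H(A) = 1.5069 bits
  H(B) = 2.3219 bits
  H(C) = 2.2427 bits
  H(D) = 0.5622 bits

Ranking: B > C > A > D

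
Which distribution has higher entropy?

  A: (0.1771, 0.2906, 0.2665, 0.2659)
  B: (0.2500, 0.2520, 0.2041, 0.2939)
B

Both distributions are close to uniform, making this a harder comparison.

H(A) = 1.9769 bits
H(B) = 1.9882 bits

The distribution closer to uniform has higher entropy.
Answer: B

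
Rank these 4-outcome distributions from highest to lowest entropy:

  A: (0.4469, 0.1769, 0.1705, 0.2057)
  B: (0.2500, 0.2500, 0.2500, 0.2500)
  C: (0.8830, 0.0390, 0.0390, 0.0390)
B > A > C

Key insight: Entropy is maximized by uniform distributions and minimized by concentrated distributions.

- Uniform distributions have maximum entropy log₂(4) = 2.0000 bits
- The more "peaked" or concentrated a distribution, the lower its entropy

Entropies:
  H(A) = 1.8658 bits
  H(B) = 2.0000 bits
  H(C) = 0.7061 bits

Ranking: B > A > C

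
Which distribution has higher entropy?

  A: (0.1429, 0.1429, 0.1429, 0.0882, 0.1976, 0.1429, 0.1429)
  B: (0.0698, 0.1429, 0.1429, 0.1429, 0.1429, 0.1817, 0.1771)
A

Both distributions are close to uniform, making this a harder comparison.

H(A) = 2.7764 bits
H(B) = 2.7615 bits

The distribution closer to uniform has higher entropy.
Answer: A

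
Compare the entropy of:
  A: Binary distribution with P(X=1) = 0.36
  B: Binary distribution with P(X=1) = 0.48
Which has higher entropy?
B

For binary distributions, entropy is maximized at p=0.5 and decreases as p moves toward 0 or 1.

H(A) = H(0.36) = 0.9427 bits
H(B) = H(0.48) = 0.9988 bits

Distribution B (p=0.48) is closer to uniform (p=0.5), so it has higher entropy.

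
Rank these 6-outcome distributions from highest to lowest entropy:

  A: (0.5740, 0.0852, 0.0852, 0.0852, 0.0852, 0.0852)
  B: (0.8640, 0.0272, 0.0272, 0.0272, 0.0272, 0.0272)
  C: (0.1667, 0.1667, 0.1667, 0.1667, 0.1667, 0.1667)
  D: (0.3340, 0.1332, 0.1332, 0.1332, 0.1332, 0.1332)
C > D > A > B

Key insight: Entropy is maximized by uniform distributions and minimized by concentrated distributions.

Entropies:
  H(A) = 1.9733 bits
  H(B) = 0.8894 bits
  H(C) = 2.5850 bits
  H(D) = 2.4654 bits

Ranking: C > D > A > B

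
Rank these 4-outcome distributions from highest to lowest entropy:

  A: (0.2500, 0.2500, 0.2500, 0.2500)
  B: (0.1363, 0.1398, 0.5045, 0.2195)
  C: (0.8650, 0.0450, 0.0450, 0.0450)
A > B > C

Key insight: Entropy is maximized by uniform distributions and minimized by concentrated distributions.

- Uniform distributions have maximum entropy log₂(4) = 2.0000 bits
- The more "peaked" or concentrated a distribution, the lower its entropy

Entropies:
  H(A) = 2.0000 bits
  H(B) = 1.7668 bits
  H(C) = 0.7850 bits

Ranking: A > B > C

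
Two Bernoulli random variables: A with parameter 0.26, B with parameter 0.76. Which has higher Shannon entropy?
A

For binary distributions, entropy is maximized at p=0.5 and decreases as p moves toward 0 or 1.

H(A) = H(0.26) = 0.8267 bits
H(B) = H(0.76) = 0.7950 bits

Distribution A (p=0.26) is closer to uniform (p=0.5), so it has higher entropy.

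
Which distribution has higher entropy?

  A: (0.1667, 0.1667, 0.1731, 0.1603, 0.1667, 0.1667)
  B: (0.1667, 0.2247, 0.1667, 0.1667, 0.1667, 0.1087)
A

Both distributions are close to uniform, making this a harder comparison.

H(A) = 2.5846 bits
H(B) = 2.5552 bits

The distribution closer to uniform has higher entropy.
Answer: A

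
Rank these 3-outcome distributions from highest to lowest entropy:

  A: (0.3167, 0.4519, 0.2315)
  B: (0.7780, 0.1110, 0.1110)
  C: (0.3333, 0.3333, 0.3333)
C > A > B

Key insight: Entropy is maximized by uniform distributions and minimized by concentrated distributions.

- Uniform distributions have maximum entropy log₂(3) = 1.5850 bits
- The more "peaked" or concentrated a distribution, the lower its entropy

Entropies:
  H(A) = 1.5319 bits
  H(B) = 0.9858 bits
  H(C) = 1.5850 bits

Ranking: C > A > B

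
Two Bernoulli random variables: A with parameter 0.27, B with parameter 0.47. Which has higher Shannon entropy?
B

For binary distributions, entropy is maximized at p=0.5 and decreases as p moves toward 0 or 1.

H(A) = H(0.27) = 0.8415 bits
H(B) = H(0.47) = 0.9974 bits

Distribution B (p=0.47) is closer to uniform (p=0.5), so it has higher entropy.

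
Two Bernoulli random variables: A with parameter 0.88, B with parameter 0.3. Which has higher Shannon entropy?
B

For binary distributions, entropy is maximized at p=0.5 and decreases as p moves toward 0 or 1.

H(A) = H(0.88) = 0.5294 bits
H(B) = H(0.3) = 0.8813 bits

Distribution B (p=0.3) is closer to uniform (p=0.5), so it has higher entropy.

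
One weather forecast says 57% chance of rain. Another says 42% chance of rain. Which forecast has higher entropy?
57% forecast

Treat each forecast as a Bernoulli distribution. Binary entropy is maximized at p=0.5 and falls off symmetrically toward 0 or 1. The 57% forecast is closer to 50%, so it is more uncertain. H(57%) ≈ 0.986 bits, H(42%) ≈ 0.981 bits.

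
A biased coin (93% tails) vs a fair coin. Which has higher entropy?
Fair coin

The fair coin is uniform (p=0.5), maximizing binary entropy at 1 bit. The biased coin has H(0.93) ≈ 0.366 bits — its outcome is more predictable, so its entropy is lower.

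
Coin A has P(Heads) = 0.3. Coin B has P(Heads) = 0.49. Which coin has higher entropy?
B

For binary distributions, entropy is maximized at p=0.5 and decreases as p moves toward 0 or 1.

H(A) = H(0.3) = 0.8813 bits
H(B) = H(0.49) = 0.9997 bits

Distribution B (p=0.49) is closer to uniform (p=0.5), so it has higher entropy.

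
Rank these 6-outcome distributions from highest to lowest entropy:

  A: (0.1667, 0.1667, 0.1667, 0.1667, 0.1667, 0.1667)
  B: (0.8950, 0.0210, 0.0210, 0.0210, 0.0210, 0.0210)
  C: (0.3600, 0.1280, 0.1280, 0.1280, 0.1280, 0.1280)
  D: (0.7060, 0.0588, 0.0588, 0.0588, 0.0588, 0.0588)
A > C > D > B

Key insight: Entropy is maximized by uniform distributions and minimized by concentrated distributions.

Entropies:
  H(A) = 2.5850 bits
  H(B) = 0.7285 bits
  H(C) = 2.4287 bits
  H(D) = 1.5565 bits

Ranking: A > C > D > B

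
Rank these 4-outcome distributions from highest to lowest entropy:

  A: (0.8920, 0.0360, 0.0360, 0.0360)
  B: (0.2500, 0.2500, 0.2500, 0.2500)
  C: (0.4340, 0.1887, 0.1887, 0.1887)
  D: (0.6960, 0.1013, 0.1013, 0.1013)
B > C > D > A

Key insight: Entropy is maximized by uniform distributions and minimized by concentrated distributions.

Entropies:
  H(A) = 0.6650 bits
  H(B) = 2.0000 bits
  H(C) = 1.8845 bits
  H(D) = 1.3680 bits

Ranking: B > C > D > A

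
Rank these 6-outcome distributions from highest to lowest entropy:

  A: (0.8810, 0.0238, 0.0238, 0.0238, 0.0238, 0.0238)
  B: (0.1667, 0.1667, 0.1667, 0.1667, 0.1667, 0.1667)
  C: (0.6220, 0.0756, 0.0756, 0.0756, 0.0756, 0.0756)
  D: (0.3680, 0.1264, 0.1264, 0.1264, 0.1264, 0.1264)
B > D > C > A

Key insight: Entropy is maximized by uniform distributions and minimized by concentrated distributions.

Entropies:
  H(A) = 0.8028 bits
  H(B) = 2.5850 bits
  H(C) = 1.8343 bits
  H(D) = 2.4166 bits

Ranking: B > D > C > A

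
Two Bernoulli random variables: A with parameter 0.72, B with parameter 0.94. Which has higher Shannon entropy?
A

For binary distributions, entropy is maximized at p=0.5 and decreases as p moves toward 0 or 1.

H(A) = H(0.72) = 0.8555 bits
H(B) = H(0.94) = 0.3274 bits

Distribution A (p=0.72) is closer to uniform (p=0.5), so it has higher entropy.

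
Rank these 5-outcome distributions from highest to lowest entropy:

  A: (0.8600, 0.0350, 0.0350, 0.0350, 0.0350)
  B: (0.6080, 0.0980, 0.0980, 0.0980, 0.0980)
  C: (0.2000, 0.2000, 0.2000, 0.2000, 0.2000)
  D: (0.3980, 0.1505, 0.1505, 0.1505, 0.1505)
C > D > B > A

Key insight: Entropy is maximized by uniform distributions and minimized by concentrated distributions.

Entropies:
  H(A) = 0.8642 bits
  H(B) = 1.7501 bits
  H(C) = 2.3219 bits
  H(D) = 2.1738 bits

Ranking: C > D > B > A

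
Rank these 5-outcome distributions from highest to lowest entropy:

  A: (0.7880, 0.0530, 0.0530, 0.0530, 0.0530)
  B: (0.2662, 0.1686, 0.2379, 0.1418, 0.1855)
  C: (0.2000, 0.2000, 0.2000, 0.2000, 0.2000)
C > B > A

Key insight: Entropy is maximized by uniform distributions and minimized by concentrated distributions.

- Uniform distributions have maximum entropy log₂(5) = 2.3219 bits
- The more "peaked" or concentrated a distribution, the lower its entropy

Entropies:
  H(A) = 1.1693 bits
  H(B) = 2.2846 bits
  H(C) = 2.3219 bits

Ranking: C > B > A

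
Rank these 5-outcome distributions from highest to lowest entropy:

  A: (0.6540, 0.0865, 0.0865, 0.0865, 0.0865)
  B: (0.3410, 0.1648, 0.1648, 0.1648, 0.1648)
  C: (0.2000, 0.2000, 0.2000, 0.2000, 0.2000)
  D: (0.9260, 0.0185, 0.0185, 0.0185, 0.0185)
C > B > A > D

Key insight: Entropy is maximized by uniform distributions and minimized by concentrated distributions.

Entropies:
  H(A) = 1.6224 bits
  H(B) = 2.2438 bits
  H(C) = 2.3219 bits
  H(D) = 0.5287 bits

Ranking: C > B > A > D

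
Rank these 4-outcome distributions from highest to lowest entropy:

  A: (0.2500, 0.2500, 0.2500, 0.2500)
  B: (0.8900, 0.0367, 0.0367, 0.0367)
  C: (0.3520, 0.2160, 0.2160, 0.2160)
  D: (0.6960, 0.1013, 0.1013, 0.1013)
A > C > D > B

Key insight: Entropy is maximized by uniform distributions and minimized by concentrated distributions.

Entropies:
  H(A) = 2.0000 bits
  H(B) = 0.6743 bits
  H(C) = 1.9629 bits
  H(D) = 1.3680 bits

Ranking: A > C > D > B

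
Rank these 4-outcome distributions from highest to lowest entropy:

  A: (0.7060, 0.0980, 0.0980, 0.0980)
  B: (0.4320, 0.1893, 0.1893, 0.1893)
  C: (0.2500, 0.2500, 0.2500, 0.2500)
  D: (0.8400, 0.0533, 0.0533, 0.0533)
C > B > A > D

Key insight: Entropy is maximized by uniform distributions and minimized by concentrated distributions.

Entropies:
  H(A) = 1.3398 bits
  H(B) = 1.8869 bits
  H(C) = 2.0000 bits
  H(D) = 0.8879 bits

Ranking: C > B > A > D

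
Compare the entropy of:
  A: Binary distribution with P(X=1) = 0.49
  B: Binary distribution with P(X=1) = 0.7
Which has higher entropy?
A

For binary distributions, entropy is maximized at p=0.5 and decreases as p moves toward 0 or 1.

H(A) = H(0.49) = 0.9997 bits
H(B) = H(0.7) = 0.8813 bits

Distribution A (p=0.49) is closer to uniform (p=0.5), so it has higher entropy.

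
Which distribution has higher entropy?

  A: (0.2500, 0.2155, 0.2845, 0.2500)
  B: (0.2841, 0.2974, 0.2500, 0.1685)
A

Both distributions are close to uniform, making this a harder comparison.

H(A) = 1.9931 bits
H(B) = 1.9690 bits

The distribution closer to uniform has higher entropy.
Answer: A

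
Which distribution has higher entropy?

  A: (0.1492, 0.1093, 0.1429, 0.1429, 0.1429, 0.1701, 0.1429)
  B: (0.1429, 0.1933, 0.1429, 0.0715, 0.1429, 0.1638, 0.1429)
A

Both distributions are close to uniform, making this a harder comparison.

H(A) = 2.7974 bits
H(B) = 2.7621 bits

The distribution closer to uniform has higher entropy.
Answer: A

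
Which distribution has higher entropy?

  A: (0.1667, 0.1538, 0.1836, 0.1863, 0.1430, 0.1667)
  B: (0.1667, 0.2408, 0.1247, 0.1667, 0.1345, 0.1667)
A

Both distributions are close to uniform, making this a harder comparison.

H(A) = 2.5789 bits
H(B) = 2.5509 bits

The distribution closer to uniform has higher entropy.
Answer: A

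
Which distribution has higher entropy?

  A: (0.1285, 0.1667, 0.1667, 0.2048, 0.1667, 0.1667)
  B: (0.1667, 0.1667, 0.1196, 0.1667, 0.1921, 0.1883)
A

Both distributions are close to uniform, making this a harder comparison.

H(A) = 2.5722 bits
H(B) = 2.5697 bits

The distribution closer to uniform has higher entropy.
Answer: A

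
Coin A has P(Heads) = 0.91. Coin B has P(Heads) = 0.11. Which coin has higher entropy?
B

For binary distributions, entropy is maximized at p=0.5 and decreases as p moves toward 0 or 1.

H(A) = H(0.91) = 0.4365 bits
H(B) = H(0.11) = 0.4999 bits

Distribution B (p=0.11) is closer to uniform (p=0.5), so it has higher entropy.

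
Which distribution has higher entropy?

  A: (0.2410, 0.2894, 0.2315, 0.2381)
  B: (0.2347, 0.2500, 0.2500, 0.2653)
B

Both distributions are close to uniform, making this a harder comparison.

H(A) = 1.9941 bits
H(B) = 1.9987 bits

The distribution closer to uniform has higher entropy.
Answer: B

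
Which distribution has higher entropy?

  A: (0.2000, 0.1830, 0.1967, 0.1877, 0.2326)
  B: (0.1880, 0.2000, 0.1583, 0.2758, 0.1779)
A

Both distributions are close to uniform, making this a harder comparison.

H(A) = 2.3166 bits
H(B) = 2.2943 bits

The distribution closer to uniform has higher entropy.
Answer: A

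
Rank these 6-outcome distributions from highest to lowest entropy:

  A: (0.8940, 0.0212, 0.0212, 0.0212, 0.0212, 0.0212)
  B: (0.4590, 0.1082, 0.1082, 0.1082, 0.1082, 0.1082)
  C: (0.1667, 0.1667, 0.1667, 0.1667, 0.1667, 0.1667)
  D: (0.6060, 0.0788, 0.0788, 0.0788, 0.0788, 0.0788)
C > B > D > A

Key insight: Entropy is maximized by uniform distributions and minimized by concentrated distributions.

Entropies:
  H(A) = 0.7339 bits
  H(B) = 2.2513 bits
  H(C) = 2.5850 bits
  H(D) = 1.8822 bits

Ranking: C > B > D > A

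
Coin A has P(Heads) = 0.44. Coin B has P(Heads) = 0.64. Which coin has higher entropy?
A

For binary distributions, entropy is maximized at p=0.5 and decreases as p moves toward 0 or 1.

H(A) = H(0.44) = 0.9896 bits
H(B) = H(0.64) = 0.9427 bits

Distribution A (p=0.44) is closer to uniform (p=0.5), so it has higher entropy.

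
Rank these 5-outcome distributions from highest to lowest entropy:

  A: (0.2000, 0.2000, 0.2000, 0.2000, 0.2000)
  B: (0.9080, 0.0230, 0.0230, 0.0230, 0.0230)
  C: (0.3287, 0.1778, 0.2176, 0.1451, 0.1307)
A > C > B

Key insight: Entropy is maximized by uniform distributions and minimized by concentrated distributions.

- Uniform distributions have maximum entropy log₂(5) = 2.3219 bits
- The more "peaked" or concentrated a distribution, the lower its entropy

Entropies:
  H(A) = 2.3219 bits
  H(B) = 0.6271 bits
  H(C) = 2.2373 bits

Ranking: A > C > B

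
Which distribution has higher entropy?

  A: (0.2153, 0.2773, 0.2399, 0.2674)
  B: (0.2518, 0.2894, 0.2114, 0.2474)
A

Both distributions are close to uniform, making this a harder comparison.

H(A) = 1.9931 bits
H(B) = 1.9912 bits

The distribution closer to uniform has higher entropy.
Answer: A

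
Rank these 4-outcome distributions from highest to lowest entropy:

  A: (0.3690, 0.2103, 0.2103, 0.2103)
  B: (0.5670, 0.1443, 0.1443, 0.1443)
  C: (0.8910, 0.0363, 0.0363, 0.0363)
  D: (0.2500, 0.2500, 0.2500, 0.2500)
D > A > B > C

Key insight: Entropy is maximized by uniform distributions and minimized by concentrated distributions.

Entropies:
  H(A) = 1.9500 bits
  H(B) = 1.6733 bits
  H(C) = 0.6697 bits
  H(D) = 2.0000 bits

Ranking: D > A > B > C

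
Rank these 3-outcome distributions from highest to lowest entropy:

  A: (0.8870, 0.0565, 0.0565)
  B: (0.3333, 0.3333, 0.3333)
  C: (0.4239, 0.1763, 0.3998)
B > C > A

Key insight: Entropy is maximized by uniform distributions and minimized by concentrated distributions.

- Uniform distributions have maximum entropy log₂(3) = 1.5850 bits
- The more "peaked" or concentrated a distribution, the lower its entropy

Entropies:
  H(A) = 0.6219 bits
  H(B) = 1.5850 bits
  H(C) = 1.4951 bits

Ranking: B > C > A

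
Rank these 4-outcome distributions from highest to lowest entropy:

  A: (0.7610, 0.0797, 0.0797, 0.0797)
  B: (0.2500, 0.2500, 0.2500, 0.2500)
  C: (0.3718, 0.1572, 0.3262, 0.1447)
B > C > A

Key insight: Entropy is maximized by uniform distributions and minimized by concentrated distributions.

- Uniform distributions have maximum entropy log₂(4) = 2.0000 bits
- The more "peaked" or concentrated a distribution, the lower its entropy

Entropies:
  H(A) = 1.1722 bits
  H(B) = 2.0000 bits
  H(C) = 1.8811 bits

Ranking: B > C > A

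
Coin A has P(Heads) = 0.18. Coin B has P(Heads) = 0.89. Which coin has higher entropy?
A

For binary distributions, entropy is maximized at p=0.5 and decreases as p moves toward 0 or 1.

H(A) = H(0.18) = 0.6801 bits
H(B) = H(0.89) = 0.4999 bits

Distribution A (p=0.18) is closer to uniform (p=0.5), so it has higher entropy.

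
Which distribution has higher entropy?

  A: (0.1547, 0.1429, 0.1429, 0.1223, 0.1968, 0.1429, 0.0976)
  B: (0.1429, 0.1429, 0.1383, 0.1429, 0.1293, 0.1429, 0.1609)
B

Both distributions are close to uniform, making this a harder comparison.

H(A) = 2.7796 bits
H(B) = 2.8047 bits

The distribution closer to uniform has higher entropy.
Answer: B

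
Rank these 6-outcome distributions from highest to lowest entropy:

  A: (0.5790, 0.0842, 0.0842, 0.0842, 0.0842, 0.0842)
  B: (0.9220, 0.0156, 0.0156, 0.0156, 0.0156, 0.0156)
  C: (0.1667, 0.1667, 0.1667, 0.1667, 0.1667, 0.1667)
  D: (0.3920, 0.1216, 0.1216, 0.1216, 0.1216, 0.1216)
C > D > A > B

Key insight: Entropy is maximized by uniform distributions and minimized by concentrated distributions.

Entropies:
  H(A) = 1.9594 bits
  H(B) = 0.5762 bits
  H(C) = 2.5850 bits
  H(D) = 2.3778 bits

Ranking: C > D > A > B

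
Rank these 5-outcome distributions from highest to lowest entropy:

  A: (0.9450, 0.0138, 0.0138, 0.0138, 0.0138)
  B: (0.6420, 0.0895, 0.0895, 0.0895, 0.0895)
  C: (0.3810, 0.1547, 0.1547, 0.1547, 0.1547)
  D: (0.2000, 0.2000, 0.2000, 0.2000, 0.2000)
D > C > B > A

Key insight: Entropy is maximized by uniform distributions and minimized by concentrated distributions.

Entropies:
  H(A) = 0.4173 bits
  H(B) = 1.6570 bits
  H(C) = 2.1967 bits
  H(D) = 2.3219 bits

Ranking: D > C > B > A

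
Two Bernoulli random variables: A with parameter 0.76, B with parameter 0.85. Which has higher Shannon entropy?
A

For binary distributions, entropy is maximized at p=0.5 and decreases as p moves toward 0 or 1.

H(A) = H(0.76) = 0.7950 bits
H(B) = H(0.85) = 0.6098 bits

Distribution A (p=0.76) is closer to uniform (p=0.5), so it has higher entropy.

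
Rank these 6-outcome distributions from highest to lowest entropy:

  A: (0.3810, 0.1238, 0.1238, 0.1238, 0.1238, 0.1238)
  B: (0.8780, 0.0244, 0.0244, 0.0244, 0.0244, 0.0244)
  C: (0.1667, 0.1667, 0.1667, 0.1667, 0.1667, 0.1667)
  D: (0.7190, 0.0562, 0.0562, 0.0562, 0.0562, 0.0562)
C > A > D > B

Key insight: Entropy is maximized by uniform distributions and minimized by concentrated distributions.

Entropies:
  H(A) = 2.3960 bits
  H(B) = 0.8184 bits
  H(C) = 2.5850 bits
  H(D) = 1.5093 bits

Ranking: C > A > D > B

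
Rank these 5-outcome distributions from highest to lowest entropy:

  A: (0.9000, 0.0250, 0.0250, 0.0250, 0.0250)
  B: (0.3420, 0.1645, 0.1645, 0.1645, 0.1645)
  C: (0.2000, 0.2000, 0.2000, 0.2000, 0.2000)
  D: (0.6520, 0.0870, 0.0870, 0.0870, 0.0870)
C > B > D > A

Key insight: Entropy is maximized by uniform distributions and minimized by concentrated distributions.

Entropies:
  H(A) = 0.6690 bits
  H(B) = 2.2427 bits
  H(C) = 2.3219 bits
  H(D) = 1.6283 bits

Ranking: C > B > D > A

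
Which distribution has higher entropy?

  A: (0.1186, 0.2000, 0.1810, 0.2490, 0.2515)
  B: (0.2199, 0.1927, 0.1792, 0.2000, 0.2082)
B

Both distributions are close to uniform, making this a harder comparison.

H(A) = 2.2757 bits
H(B) = 2.3185 bits

The distribution closer to uniform has higher entropy.
Answer: B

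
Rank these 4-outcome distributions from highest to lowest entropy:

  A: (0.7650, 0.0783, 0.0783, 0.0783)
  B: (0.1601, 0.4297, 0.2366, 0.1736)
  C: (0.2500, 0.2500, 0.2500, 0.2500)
C > B > A

Key insight: Entropy is maximized by uniform distributions and minimized by concentrated distributions.

- Uniform distributions have maximum entropy log₂(4) = 2.0000 bits
- The more "peaked" or concentrated a distribution, the lower its entropy

Entropies:
  H(A) = 1.1591 bits
  H(B) = 1.8773 bits
  H(C) = 2.0000 bits

Ranking: C > B > A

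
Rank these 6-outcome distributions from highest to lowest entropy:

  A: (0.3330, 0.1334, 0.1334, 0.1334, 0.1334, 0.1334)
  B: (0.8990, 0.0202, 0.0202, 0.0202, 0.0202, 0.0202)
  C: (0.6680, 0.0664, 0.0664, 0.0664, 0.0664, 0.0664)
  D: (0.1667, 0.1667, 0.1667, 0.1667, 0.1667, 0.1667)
D > A > C > B

Key insight: Entropy is maximized by uniform distributions and minimized by concentrated distributions.

Entropies:
  H(A) = 2.4667 bits
  H(B) = 0.7067 bits
  H(C) = 1.6878 bits
  H(D) = 2.5850 bits

Ranking: D > A > C > B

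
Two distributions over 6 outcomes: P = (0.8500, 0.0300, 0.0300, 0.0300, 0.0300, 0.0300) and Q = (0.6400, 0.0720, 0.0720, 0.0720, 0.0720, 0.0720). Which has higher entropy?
Q

P is highly concentrated on one outcome (85%), making it nearly deterministic. Q spreads its mass more evenly (max 64%). The more spread-out distribution has higher entropy: H(P) ≈ 0.958 bits, H(Q) ≈ 1.779 bits.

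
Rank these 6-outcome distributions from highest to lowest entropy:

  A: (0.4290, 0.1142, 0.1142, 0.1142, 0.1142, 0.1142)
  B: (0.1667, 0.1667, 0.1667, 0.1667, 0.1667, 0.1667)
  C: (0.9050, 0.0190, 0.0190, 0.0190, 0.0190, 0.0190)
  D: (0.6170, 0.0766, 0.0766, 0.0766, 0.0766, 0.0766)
B > A > D > C

Key insight: Entropy is maximized by uniform distributions and minimized by concentrated distributions.

Entropies:
  H(A) = 2.3112 bits
  H(B) = 2.5850 bits
  H(C) = 0.6735 bits
  H(D) = 1.8494 bits

Ranking: B > A > D > C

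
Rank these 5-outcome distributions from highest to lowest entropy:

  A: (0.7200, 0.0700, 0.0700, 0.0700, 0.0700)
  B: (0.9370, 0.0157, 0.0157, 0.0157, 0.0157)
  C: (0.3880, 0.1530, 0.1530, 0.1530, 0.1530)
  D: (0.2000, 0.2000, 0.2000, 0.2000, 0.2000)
D > C > A > B

Key insight: Entropy is maximized by uniform distributions and minimized by concentrated distributions.

Entropies:
  H(A) = 1.4155 bits
  H(B) = 0.4652 bits
  H(C) = 2.1875 bits
  H(D) = 2.3219 bits

Ranking: D > C > A > B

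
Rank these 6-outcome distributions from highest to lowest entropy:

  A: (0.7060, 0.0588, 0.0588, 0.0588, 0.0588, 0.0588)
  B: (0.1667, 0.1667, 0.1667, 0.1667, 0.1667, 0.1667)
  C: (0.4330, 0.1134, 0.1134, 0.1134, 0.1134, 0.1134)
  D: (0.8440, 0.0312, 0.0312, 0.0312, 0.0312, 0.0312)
B > C > A > D

Key insight: Entropy is maximized by uniform distributions and minimized by concentrated distributions.

Entropies:
  H(A) = 1.5565 bits
  H(B) = 2.5850 bits
  H(C) = 2.3035 bits
  H(D) = 0.9869 bits

Ranking: B > C > A > D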